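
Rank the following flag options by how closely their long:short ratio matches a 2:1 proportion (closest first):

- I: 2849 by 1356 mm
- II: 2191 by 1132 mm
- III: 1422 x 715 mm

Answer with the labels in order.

Ratios: I = 2849 / 1356 ≈ 2.101; II = 2191 / 1132 ≈ 1.936; III = 1422 / 715 ≈ 1.989.
|Δ from 2.000|: I 0.101; II 0.064; III 0.011.

III, II, I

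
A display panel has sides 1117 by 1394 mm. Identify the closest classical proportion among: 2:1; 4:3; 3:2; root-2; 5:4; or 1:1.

5:4

1394/1117 ≈ 1.248. Nearest candidates are 5:4 (1.250, off by 0.002) and 4:3 (1.333, off by 0.085).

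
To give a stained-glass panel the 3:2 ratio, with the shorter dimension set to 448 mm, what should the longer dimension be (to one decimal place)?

3:2 = 1.50000.
Longer side = 448 × 1.50000 ≈ 672.000 → 672.0 mm.

672.0 mm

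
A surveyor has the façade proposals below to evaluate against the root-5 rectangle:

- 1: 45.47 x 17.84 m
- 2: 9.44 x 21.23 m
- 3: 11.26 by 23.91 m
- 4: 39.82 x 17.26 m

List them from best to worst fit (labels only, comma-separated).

Ratios: 1 = 45.47 / 17.84 ≈ 2.549; 2 = 21.23 / 9.44 ≈ 2.249; 3 = 23.91 / 11.26 ≈ 2.123; 4 = 39.82 / 17.26 ≈ 2.307.
|Δ from 2.236|: 1 0.313; 2 0.013; 3 0.113; 4 0.071.

2, 4, 3, 1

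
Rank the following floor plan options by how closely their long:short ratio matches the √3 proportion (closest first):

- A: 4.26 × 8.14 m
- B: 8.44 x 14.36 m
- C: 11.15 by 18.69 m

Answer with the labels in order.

Ratios: A = 8.14 / 4.26 ≈ 1.911; B = 14.36 / 8.44 ≈ 1.701; C = 18.69 / 11.15 ≈ 1.676.
|Δ from 1.732|: A 0.179; B 0.031; C 0.056.

B, C, A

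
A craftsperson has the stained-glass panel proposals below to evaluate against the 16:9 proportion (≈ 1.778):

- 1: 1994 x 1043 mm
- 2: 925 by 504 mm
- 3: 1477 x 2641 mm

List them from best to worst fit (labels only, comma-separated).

Ratios: 1 = 1994 / 1043 ≈ 1.912; 2 = 925 / 504 ≈ 1.835; 3 = 2641 / 1477 ≈ 1.788.
|Δ from 1.778|: 1 0.134; 2 0.057; 3 0.010.

3, 2, 1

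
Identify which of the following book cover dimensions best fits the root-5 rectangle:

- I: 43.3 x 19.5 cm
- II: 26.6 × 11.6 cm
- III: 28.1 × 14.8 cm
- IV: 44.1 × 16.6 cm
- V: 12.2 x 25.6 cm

Target root-5 ≈ 2.236.
I: 2.221 (Δ0.015)  II: 2.293 (Δ0.057)  III: 1.899 (Δ0.337)  IV: 2.657 (Δ0.421)  V: 2.098 (Δ0.138)

I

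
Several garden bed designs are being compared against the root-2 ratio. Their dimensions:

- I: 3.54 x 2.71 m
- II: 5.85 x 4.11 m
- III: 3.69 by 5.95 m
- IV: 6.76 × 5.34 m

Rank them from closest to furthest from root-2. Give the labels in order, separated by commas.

I: 3.54/2.71 ≈ 1.306 → |1.306 − 1.414| = 0.108
II: 5.85/4.11 ≈ 1.423 → |1.423 − 1.414| = 0.009
III: 5.95/3.69 ≈ 1.612 → |1.612 − 1.414| = 0.198
IV: 6.76/5.34 ≈ 1.266 → |1.266 − 1.414| = 0.148

II, I, IV, III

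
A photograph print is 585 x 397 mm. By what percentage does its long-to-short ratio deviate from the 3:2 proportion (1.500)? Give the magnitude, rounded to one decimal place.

Ratio = 585 / 397 ≈ 1.4736.
Ideal 3:2 = 1.5000. |1.4736 − 1.5000| / 1.5000 ≈ 1.76% → 1.8%.

1.8%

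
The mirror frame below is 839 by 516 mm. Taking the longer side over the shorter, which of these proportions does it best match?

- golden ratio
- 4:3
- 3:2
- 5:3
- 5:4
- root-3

golden ratio

Ratio = 839 / 516 ≈ 1.626.
Distances: golden ratio 1.618 (Δ 0.008); 4:3 1.333 (Δ 0.293); 3:2 1.500 (Δ 0.126); 5:3 1.667 (Δ 0.041); 5:4 1.250 (Δ 0.376); root-3 1.732 (Δ 0.106).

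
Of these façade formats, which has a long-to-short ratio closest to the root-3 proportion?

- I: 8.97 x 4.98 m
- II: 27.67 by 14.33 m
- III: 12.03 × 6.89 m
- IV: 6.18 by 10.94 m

III

Ratios (long/short): I ≈ 1.801; II ≈ 1.931; III ≈ 1.746; IV ≈ 1.770.
root-3 ≈ 1.732; option III is nearest (Δ 0.014).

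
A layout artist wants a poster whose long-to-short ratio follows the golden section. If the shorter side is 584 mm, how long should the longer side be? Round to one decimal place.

golden ratio ≈ 1.61803.
Longer side = 584 × 1.61803 ≈ 944.930 → 944.9 mm.

944.9 mm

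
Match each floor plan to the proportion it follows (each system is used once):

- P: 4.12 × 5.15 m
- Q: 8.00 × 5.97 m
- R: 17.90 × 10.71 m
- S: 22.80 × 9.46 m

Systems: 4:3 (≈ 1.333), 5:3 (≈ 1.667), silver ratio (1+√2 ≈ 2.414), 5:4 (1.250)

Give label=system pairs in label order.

Ratios: P ≈ 1.250; Q ≈ 1.340; R ≈ 1.671; S ≈ 2.410.
Targets: 4:3 ≈ 1.333; 5:3 ≈ 1.667; silver ratio ≈ 2.414; 5:4 ≈ 1.250.

P=5:4, Q=4:3, R=5:3, S=silver ratio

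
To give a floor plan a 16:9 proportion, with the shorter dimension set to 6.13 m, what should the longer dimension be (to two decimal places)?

16:9 ≈ 1.77778.
Longer side = 6.13 × 1.77778 ≈ 10.8978 → 10.90 m.

10.90 m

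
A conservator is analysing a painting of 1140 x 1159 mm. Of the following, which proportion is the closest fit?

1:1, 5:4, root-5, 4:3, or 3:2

Ratio = 1159 / 1140 ≈ 1.017.
Distances: 1:1 1.000 (Δ 0.017); 5:4 1.250 (Δ 0.233); root-5 2.236 (Δ 1.219); 4:3 1.333 (Δ 0.316); 3:2 1.500 (Δ 0.483).

1:1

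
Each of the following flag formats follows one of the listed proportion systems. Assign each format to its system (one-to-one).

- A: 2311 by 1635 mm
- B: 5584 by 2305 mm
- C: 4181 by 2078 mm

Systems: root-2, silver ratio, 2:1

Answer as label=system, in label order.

A = 2311/1635 ≈ 1.413 → root-2 (1.414)
B = 5584/2305 ≈ 2.423 → silver ratio (2.414)
C = 4181/2078 ≈ 2.012 → 2:1 (2.000)

A=root-2, B=silver ratio, C=2:1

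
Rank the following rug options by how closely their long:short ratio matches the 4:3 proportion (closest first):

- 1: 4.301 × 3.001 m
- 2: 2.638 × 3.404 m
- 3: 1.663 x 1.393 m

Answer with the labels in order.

2, 1, 3

1: 4.301/3.001 ≈ 1.433 → |1.433 − 1.333| = 0.100
2: 3.404/2.638 ≈ 1.290 → |1.290 − 1.333| = 0.043
3: 1.663/1.393 ≈ 1.194 → |1.194 − 1.333| = 0.139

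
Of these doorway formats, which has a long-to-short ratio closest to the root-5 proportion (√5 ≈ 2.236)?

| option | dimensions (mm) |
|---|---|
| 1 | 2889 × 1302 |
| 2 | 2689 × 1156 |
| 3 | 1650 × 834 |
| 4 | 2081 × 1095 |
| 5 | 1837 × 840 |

1

Target root-5 ≈ 2.236.
1: 2.219 (Δ0.017)  2: 2.326 (Δ0.090)  3: 1.978 (Δ0.258)  4: 1.900 (Δ0.336)  5: 2.187 (Δ0.049)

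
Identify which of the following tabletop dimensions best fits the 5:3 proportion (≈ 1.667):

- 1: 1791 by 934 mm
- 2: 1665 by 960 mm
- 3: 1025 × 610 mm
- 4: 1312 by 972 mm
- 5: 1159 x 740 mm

Ratios (long/short): 1 ≈ 1.918; 2 ≈ 1.734; 3 ≈ 1.680; 4 ≈ 1.350; 5 ≈ 1.566.
5:3 ≈ 1.667; option 3 is nearest (Δ 0.013).

3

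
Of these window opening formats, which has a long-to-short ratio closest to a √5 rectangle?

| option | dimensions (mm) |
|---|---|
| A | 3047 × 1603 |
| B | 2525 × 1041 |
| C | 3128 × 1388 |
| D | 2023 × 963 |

C

Ratios (long/short): A ≈ 1.901; B ≈ 2.426; C ≈ 2.254; D ≈ 2.101.
root-5 ≈ 2.236; option C is nearest (Δ 0.018).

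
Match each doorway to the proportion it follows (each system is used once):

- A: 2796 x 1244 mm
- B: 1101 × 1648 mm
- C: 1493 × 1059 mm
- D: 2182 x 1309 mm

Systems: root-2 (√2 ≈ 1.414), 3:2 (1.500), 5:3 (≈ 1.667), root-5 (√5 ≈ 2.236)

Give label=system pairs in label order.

A=root-5, B=3:2, C=root-2, D=5:3

A = 2796/1244 ≈ 2.248 → root-5 (2.236)
B = 1648/1101 ≈ 1.497 → 3:2 (1.500)
C = 1493/1059 ≈ 1.410 → root-2 (1.414)
D = 2182/1309 ≈ 1.667 → 5:3 (1.667)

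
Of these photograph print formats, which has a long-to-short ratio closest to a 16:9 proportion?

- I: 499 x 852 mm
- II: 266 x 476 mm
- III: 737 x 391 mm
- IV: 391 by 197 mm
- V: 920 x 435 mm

Ratios (long/short): I ≈ 1.707; II ≈ 1.789; III ≈ 1.885; IV ≈ 1.985; V ≈ 2.115.
16:9 ≈ 1.778; option II is nearest (Δ 0.011).

II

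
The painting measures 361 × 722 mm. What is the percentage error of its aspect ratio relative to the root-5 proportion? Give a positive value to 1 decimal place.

10.6%

Ratio = 722 / 361 ≈ 2.0000.
Ideal root-5 ≈ 2.2361. |2.0000 − 2.2361| / 2.2361 ≈ 10.56% → 10.6%.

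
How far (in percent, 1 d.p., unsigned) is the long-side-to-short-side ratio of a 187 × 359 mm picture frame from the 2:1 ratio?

4.0%

Ratio = 359 / 187 ≈ 1.9198.
Ideal 2:1 = 2.0000. |1.9198 − 2.0000| / 2.0000 ≈ 4.01% → 4.0%.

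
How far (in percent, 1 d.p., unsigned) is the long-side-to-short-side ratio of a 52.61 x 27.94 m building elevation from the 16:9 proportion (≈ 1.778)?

5.9%

Ratio = 52.61 / 27.94 ≈ 1.8830.
Ideal 16:9 ≈ 1.7778. |1.8830 − 1.7778| / 1.7778 ≈ 5.92% → 5.9%.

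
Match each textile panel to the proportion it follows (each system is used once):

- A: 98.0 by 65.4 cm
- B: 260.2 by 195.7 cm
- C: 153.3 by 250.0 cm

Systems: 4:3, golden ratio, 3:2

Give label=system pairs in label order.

Ratios: A ≈ 1.498; B ≈ 1.330; C ≈ 1.631.
Targets: 4:3 ≈ 1.333; golden ratio ≈ 1.618; 3:2 ≈ 1.500.

A=3:2, B=4:3, C=golden ratio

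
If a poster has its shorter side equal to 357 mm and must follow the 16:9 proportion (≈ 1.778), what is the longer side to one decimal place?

634.7 mm

16:9 ≈ 1.77778.
Longer side = 357 × 1.77778 ≈ 634.667 → 634.7 mm.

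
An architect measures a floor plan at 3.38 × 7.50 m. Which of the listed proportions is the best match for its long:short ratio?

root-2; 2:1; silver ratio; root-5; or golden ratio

root-5

7.50/3.38 ≈ 2.219. Nearest candidates are root-5 (2.236, off by 0.017) and silver ratio (2.414, off by 0.195).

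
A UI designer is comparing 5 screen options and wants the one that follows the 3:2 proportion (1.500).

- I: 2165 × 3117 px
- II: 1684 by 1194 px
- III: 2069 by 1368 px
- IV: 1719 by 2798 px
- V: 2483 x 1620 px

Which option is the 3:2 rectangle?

Target 3:2 ≈ 1.500.
I: 1.440 (Δ0.060)  II: 1.410 (Δ0.090)  III: 1.512 (Δ0.012)  IV: 1.628 (Δ0.128)  V: 1.533 (Δ0.033)

III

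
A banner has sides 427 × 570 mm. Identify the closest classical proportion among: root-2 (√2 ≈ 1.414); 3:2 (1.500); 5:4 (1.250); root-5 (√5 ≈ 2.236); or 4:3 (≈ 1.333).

4:3

Ratio = 570 / 427 ≈ 1.335.
Distances: root-2 1.414 (Δ 0.079); 3:2 1.500 (Δ 0.165); 5:4 1.250 (Δ 0.085); root-5 2.236 (Δ 0.901); 4:3 1.333 (Δ 0.002).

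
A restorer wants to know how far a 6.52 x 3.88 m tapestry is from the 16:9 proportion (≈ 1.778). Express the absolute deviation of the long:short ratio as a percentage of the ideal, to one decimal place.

Ratio = 6.52 / 3.88 ≈ 1.6804.
Ideal 16:9 ≈ 1.7778. |1.6804 − 1.7778| / 1.7778 ≈ 5.48% → 5.5%.

5.5%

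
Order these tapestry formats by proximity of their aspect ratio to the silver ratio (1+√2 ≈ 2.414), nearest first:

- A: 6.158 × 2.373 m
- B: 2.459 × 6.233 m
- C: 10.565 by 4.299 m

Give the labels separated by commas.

Ratios: A = 6.158 / 2.373 ≈ 2.595; B = 6.233 / 2.459 ≈ 2.535; C = 10.565 / 4.299 ≈ 2.458.
|Δ from 2.414|: A 0.181; B 0.121; C 0.044.

C, B, A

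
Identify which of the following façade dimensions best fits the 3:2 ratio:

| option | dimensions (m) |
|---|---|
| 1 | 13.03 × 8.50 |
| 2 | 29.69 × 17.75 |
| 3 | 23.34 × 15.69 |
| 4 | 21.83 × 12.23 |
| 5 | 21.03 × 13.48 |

Target 3:2 ≈ 1.500.
1: 1.533 (Δ0.033)  2: 1.673 (Δ0.173)  3: 1.488 (Δ0.012)  4: 1.785 (Δ0.285)  5: 1.560 (Δ0.060)

3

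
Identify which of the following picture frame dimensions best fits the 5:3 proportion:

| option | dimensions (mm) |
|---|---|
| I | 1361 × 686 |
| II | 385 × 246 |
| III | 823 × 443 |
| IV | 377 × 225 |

Ratios (long/short): I ≈ 1.984; II ≈ 1.565; III ≈ 1.858; IV ≈ 1.676.
5:3 ≈ 1.667; option IV is nearest (Δ 0.009).

IV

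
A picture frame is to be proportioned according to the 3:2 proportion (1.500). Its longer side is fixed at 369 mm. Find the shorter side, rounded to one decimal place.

3:2 = 1.50000.
Shorter side = 369 ÷ 1.50000 ≈ 246.000 → 246.0 mm.

246.0 mm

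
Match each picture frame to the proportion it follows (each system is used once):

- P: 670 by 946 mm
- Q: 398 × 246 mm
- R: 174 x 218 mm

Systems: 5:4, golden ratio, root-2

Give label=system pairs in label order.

P=root-2, Q=golden ratio, R=5:4

Ratios: P ≈ 1.412; Q ≈ 1.618; R ≈ 1.253.
Targets: 5:4 ≈ 1.250; golden ratio ≈ 1.618; root-2 ≈ 1.414.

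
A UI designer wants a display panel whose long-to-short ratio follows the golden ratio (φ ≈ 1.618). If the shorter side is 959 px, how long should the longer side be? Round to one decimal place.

1551.7 px

golden ratio ≈ 1.61803.
Longer side = 959 × 1.61803 ≈ 1551.691 → 1551.7 px.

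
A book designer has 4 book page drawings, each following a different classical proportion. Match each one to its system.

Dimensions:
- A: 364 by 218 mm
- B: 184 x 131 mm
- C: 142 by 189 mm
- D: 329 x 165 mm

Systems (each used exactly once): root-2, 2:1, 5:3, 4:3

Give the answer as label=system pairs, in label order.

A=5:3, B=root-2, C=4:3, D=2:1

Ratios: A ≈ 1.670; B ≈ 1.405; C ≈ 1.331; D ≈ 1.994.
Targets: root-2 ≈ 1.414; 2:1 ≈ 2.000; 5:3 ≈ 1.667; 4:3 ≈ 1.333.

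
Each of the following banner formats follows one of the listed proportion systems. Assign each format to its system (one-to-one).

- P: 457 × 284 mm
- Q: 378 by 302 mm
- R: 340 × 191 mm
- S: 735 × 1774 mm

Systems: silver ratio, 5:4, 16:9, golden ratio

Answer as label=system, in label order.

P=golden ratio, Q=5:4, R=16:9, S=silver ratio

P = 457/284 ≈ 1.609 → golden ratio (1.618)
Q = 378/302 ≈ 1.252 → 5:4 (1.250)
R = 340/191 ≈ 1.780 → 16:9 (1.778)
S = 1774/735 ≈ 2.414 → silver ratio (2.414)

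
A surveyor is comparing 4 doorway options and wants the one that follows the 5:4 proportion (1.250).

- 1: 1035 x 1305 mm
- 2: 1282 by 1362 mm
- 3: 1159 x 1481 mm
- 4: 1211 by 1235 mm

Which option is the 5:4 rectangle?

1

Target 5:4 ≈ 1.250.
1: 1.261 (Δ0.011)  2: 1.062 (Δ0.188)  3: 1.278 (Δ0.028)  4: 1.020 (Δ0.230)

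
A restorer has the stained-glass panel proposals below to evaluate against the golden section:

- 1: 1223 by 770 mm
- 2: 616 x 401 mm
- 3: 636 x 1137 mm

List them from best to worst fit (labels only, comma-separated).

1, 2, 3

1: 1223/770 ≈ 1.588 → |1.588 − 1.618| = 0.030
2: 616/401 ≈ 1.536 → |1.536 − 1.618| = 0.082
3: 1137/636 ≈ 1.788 → |1.788 − 1.618| = 0.170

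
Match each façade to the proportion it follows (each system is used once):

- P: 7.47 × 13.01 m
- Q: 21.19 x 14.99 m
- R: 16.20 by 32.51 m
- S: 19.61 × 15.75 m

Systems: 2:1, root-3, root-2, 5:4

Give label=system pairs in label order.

P = 13.01/7.47 ≈ 1.742 → root-3 (1.732)
Q = 21.19/14.99 ≈ 1.414 → root-2 (1.414)
R = 32.51/16.20 ≈ 2.007 → 2:1 (2.000)
S = 19.61/15.75 ≈ 1.245 → 5:4 (1.250)

P=root-3, Q=root-2, R=2:1, S=5:4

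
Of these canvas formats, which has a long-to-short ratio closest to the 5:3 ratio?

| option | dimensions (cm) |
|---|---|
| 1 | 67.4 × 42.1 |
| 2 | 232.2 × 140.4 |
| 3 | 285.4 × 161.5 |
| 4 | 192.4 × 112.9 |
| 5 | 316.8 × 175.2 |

2

Target 5:3 ≈ 1.667.
1: 1.601 (Δ0.066)  2: 1.654 (Δ0.013)  3: 1.767 (Δ0.100)  4: 1.704 (Δ0.037)  5: 1.808 (Δ0.141)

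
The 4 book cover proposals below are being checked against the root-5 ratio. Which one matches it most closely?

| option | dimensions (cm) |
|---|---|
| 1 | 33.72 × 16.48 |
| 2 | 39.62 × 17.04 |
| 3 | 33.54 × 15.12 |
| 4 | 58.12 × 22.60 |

Target root-5 ≈ 2.236.
1: 2.046 (Δ0.190)  2: 2.325 (Δ0.089)  3: 2.218 (Δ0.018)  4: 2.572 (Δ0.336)

3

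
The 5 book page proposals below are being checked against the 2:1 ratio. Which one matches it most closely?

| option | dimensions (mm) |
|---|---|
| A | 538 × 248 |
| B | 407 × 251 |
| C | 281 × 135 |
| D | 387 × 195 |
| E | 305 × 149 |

D

Ratios (long/short): A ≈ 2.169; B ≈ 1.622; C ≈ 2.081; D ≈ 1.985; E ≈ 2.047.
2:1 ≈ 2.000; option D is nearest (Δ 0.015).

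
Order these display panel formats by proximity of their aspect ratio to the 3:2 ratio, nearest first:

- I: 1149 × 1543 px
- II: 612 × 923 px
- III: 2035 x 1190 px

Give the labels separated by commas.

II, I, III

I: 1543/1149 ≈ 1.343 → |1.343 − 1.500| = 0.157
II: 923/612 ≈ 1.508 → |1.508 − 1.500| = 0.008
III: 2035/1190 ≈ 1.710 → |1.710 − 1.500| = 0.210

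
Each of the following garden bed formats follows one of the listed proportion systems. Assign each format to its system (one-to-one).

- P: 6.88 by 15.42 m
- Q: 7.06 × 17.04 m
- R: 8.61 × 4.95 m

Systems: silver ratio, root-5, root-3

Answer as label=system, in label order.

P=root-5, Q=silver ratio, R=root-3

P = 15.42/6.88 ≈ 2.241 → root-5 (2.236)
Q = 17.04/7.06 ≈ 2.414 → silver ratio (2.414)
R = 8.61/4.95 ≈ 1.739 → root-3 (1.732)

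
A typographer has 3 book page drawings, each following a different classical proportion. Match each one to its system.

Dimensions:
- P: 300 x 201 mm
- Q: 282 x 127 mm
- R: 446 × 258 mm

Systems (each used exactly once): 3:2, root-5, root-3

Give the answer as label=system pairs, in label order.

P=3:2, Q=root-5, R=root-3

P = 300/201 ≈ 1.493 → 3:2 (1.500)
Q = 282/127 ≈ 2.220 → root-5 (2.236)
R = 446/258 ≈ 1.729 → root-3 (1.732)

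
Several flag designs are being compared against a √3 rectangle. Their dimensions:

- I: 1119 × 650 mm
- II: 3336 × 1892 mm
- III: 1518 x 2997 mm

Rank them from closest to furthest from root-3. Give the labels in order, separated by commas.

I: 1119/650 ≈ 1.722 → |1.722 − 1.732| = 0.010
II: 3336/1892 ≈ 1.763 → |1.763 − 1.732| = 0.031
III: 2997/1518 ≈ 1.974 → |1.974 − 1.732| = 0.242

I, II, III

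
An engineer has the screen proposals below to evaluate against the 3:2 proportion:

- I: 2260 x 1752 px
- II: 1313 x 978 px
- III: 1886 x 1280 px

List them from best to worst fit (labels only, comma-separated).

III, II, I

Ratios: I = 2260 / 1752 ≈ 1.290; II = 1313 / 978 ≈ 1.343; III = 1886 / 1280 ≈ 1.473.
|Δ from 1.500|: I 0.210; II 0.157; III 0.027.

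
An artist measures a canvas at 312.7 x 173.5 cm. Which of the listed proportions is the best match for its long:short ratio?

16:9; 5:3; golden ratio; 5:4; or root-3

16:9

312.7/173.5 ≈ 1.802. Nearest candidates are 16:9 (1.778, off by 0.024) and root-3 (1.732, off by 0.070).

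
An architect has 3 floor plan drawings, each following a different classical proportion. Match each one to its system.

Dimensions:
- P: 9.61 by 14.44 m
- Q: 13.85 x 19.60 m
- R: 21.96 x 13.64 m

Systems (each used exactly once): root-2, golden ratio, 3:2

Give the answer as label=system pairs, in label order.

P=3:2, Q=root-2, R=golden ratio

P = 14.44/9.61 ≈ 1.503 → 3:2 (1.500)
Q = 19.60/13.85 ≈ 1.415 → root-2 (1.414)
R = 21.96/13.64 ≈ 1.610 → golden ratio (1.618)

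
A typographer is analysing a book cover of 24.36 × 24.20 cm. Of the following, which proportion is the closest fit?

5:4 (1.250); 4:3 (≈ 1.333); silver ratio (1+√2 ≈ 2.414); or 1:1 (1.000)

24.36/24.20 ≈ 1.007. Nearest candidates are 1:1 (1.000, off by 0.007) and 5:4 (1.250, off by 0.243).

1:1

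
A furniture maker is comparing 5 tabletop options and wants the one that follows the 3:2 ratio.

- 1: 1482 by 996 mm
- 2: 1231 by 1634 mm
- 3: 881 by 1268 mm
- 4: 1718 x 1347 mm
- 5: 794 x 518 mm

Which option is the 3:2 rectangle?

1

Target 3:2 ≈ 1.500.
1: 1.488 (Δ0.012)  2: 1.327 (Δ0.173)  3: 1.439 (Δ0.061)  4: 1.275 (Δ0.225)  5: 1.533 (Δ0.033)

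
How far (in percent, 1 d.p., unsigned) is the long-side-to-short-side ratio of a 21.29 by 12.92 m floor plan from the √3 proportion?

4.9%

Ratio = 21.29 / 12.92 ≈ 1.6478.
Ideal root-3 ≈ 1.7321. |1.6478 − 1.7321| / 1.7321 ≈ 4.87% → 4.9%.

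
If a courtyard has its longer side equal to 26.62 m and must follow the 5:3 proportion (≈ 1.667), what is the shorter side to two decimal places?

5:3 ≈ 1.66667.
Shorter side = 26.62 ÷ 1.66667 ≈ 15.9720 → 15.97 m.

15.97 m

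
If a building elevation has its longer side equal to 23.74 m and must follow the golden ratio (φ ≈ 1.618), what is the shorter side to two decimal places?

14.67 m

golden ratio ≈ 1.61803.
Shorter side = 23.74 ÷ 1.61803 ≈ 14.6722 → 14.67 m.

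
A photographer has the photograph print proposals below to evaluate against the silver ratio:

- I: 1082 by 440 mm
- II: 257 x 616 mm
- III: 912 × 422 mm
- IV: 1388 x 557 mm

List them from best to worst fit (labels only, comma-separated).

II, I, IV, III

Ratios: I = 1082 / 440 ≈ 2.459; II = 616 / 257 ≈ 2.397; III = 912 / 422 ≈ 2.161; IV = 1388 / 557 ≈ 2.492.
|Δ from 2.414|: I 0.045; II 0.017; III 0.253; IV 0.078.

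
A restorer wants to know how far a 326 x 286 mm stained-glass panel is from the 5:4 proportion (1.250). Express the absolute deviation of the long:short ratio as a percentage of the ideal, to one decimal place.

Ratio = 326 / 286 ≈ 1.1399.
Ideal 5:4 = 1.2500. |1.1399 − 1.2500| / 1.2500 ≈ 8.81% → 8.8%.

8.8%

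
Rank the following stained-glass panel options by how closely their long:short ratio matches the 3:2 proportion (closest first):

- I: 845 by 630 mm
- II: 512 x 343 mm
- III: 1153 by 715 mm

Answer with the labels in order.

II, III, I

I: 845/630 ≈ 1.341 → |1.341 − 1.500| = 0.159
II: 512/343 ≈ 1.493 → |1.493 − 1.500| = 0.007
III: 1153/715 ≈ 1.613 → |1.613 − 1.500| = 0.113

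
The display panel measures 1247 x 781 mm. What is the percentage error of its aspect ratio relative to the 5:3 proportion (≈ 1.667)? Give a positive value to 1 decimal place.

4.2%

Ratio = 1247 / 781 ≈ 1.5967.
Ideal 5:3 ≈ 1.6667. |1.5967 − 1.6667| / 1.6667 ≈ 4.20% → 4.2%.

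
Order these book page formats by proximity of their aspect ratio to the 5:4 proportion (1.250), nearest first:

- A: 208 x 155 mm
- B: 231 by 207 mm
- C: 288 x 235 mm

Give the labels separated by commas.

C, A, B

Ratios: A = 208 / 155 ≈ 1.342; B = 231 / 207 ≈ 1.116; C = 288 / 235 ≈ 1.226.
|Δ from 1.250|: A 0.092; B 0.134; C 0.024.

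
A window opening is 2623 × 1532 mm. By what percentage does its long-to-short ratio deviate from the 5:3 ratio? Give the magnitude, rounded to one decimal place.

Ratio = 2623 / 1532 ≈ 1.7121.
Ideal 5:3 ≈ 1.6667. |1.7121 − 1.6667| / 1.6667 ≈ 2.72% → 2.7%.

2.7%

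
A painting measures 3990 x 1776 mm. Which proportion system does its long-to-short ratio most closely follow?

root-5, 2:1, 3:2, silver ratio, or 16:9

root-5

Ratio = 3990 / 1776 ≈ 2.247.
Distances: root-5 2.236 (Δ 0.011); 2:1 2.000 (Δ 0.247); 3:2 1.500 (Δ 0.747); silver ratio 2.414 (Δ 0.167); 16:9 1.778 (Δ 0.469).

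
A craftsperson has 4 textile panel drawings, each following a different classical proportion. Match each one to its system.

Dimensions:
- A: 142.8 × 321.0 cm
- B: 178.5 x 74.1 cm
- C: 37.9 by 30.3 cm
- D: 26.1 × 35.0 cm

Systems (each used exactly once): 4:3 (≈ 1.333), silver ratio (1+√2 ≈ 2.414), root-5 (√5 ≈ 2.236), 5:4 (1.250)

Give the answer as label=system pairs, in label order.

Ratios: A ≈ 2.248; B ≈ 2.409; C ≈ 1.251; D ≈ 1.341.
Targets: 4:3 ≈ 1.333; silver ratio ≈ 2.414; root-5 ≈ 2.236; 5:4 ≈ 1.250.

A=root-5, B=silver ratio, C=5:4, D=4:3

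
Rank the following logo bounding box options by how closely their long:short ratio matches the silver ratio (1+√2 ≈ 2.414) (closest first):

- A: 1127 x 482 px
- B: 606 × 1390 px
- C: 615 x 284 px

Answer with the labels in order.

A, B, C

Ratios: A = 1127 / 482 ≈ 2.338; B = 1390 / 606 ≈ 2.294; C = 615 / 284 ≈ 2.165.
|Δ from 2.414|: A 0.076; B 0.120; C 0.249.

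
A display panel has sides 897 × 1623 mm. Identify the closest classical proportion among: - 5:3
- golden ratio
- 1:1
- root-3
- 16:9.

16:9

1623/897 ≈ 1.809. Nearest candidates are 16:9 (1.778, off by 0.031) and root-3 (1.732, off by 0.077).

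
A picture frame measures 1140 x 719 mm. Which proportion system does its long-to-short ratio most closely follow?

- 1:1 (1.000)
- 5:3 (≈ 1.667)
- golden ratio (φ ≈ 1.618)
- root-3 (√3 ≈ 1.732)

golden ratio

Ratio = 1140 / 719 ≈ 1.586.
Distances: 1:1 1.000 (Δ 0.586); 5:3 1.667 (Δ 0.081); golden ratio 1.618 (Δ 0.032); root-3 1.732 (Δ 0.146).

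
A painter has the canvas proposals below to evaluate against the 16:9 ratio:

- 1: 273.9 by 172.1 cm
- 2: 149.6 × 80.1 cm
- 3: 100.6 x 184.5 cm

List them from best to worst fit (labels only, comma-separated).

3, 2, 1

1: 273.9/172.1 ≈ 1.592 → |1.592 − 1.778| = 0.186
2: 149.6/80.1 ≈ 1.868 → |1.868 − 1.778| = 0.090
3: 184.5/100.6 ≈ 1.834 → |1.834 − 1.778| = 0.056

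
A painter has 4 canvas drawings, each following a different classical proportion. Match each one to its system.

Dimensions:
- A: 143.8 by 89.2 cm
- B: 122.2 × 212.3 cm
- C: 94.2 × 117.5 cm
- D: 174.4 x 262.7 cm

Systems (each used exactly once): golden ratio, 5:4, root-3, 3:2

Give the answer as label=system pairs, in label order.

A=golden ratio, B=root-3, C=5:4, D=3:2

A = 143.8/89.2 ≈ 1.612 → golden ratio (1.618)
B = 212.3/122.2 ≈ 1.737 → root-3 (1.732)
C = 117.5/94.2 ≈ 1.247 → 5:4 (1.250)
D = 262.7/174.4 ≈ 1.506 → 3:2 (1.500)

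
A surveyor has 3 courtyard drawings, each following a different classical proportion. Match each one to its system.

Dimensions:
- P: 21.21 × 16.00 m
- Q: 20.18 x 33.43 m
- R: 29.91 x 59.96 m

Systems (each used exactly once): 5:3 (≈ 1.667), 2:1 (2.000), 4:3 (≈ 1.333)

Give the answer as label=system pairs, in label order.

P = 21.21/16.00 ≈ 1.326 → 4:3 (1.333)
Q = 33.43/20.18 ≈ 1.657 → 5:3 (1.667)
R = 59.96/29.91 ≈ 2.005 → 2:1 (2.000)

P=4:3, Q=5:3, R=2:1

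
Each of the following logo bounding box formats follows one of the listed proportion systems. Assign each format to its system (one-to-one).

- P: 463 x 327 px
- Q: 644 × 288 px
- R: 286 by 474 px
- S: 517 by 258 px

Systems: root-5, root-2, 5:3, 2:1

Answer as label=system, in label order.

P = 463/327 ≈ 1.416 → root-2 (1.414)
Q = 644/288 ≈ 2.236 → root-5 (2.236)
R = 474/286 ≈ 1.657 → 5:3 (1.667)
S = 517/258 ≈ 2.004 → 2:1 (2.000)

P=root-2, Q=root-5, R=5:3, S=2:1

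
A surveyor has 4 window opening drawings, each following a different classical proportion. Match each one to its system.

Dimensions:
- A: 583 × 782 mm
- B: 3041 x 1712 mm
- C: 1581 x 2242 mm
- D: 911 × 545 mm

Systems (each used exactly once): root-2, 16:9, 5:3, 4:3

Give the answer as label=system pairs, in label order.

A=4:3, B=16:9, C=root-2, D=5:3

A = 782/583 ≈ 1.341 → 4:3 (1.333)
B = 3041/1712 ≈ 1.776 → 16:9 (1.778)
C = 2242/1581 ≈ 1.418 → root-2 (1.414)
D = 911/545 ≈ 1.672 → 5:3 (1.667)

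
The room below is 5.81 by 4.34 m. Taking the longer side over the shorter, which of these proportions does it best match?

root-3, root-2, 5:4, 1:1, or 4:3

Ratio = 5.81 / 4.34 ≈ 1.339.
Distances: root-3 1.732 (Δ 0.393); root-2 1.414 (Δ 0.075); 5:4 1.250 (Δ 0.089); 1:1 1.000 (Δ 0.339); 4:3 1.333 (Δ 0.006).

4:3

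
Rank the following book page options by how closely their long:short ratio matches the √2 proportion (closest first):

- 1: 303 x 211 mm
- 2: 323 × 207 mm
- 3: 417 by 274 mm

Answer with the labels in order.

Ratios: 1 = 303 / 211 ≈ 1.436; 2 = 323 / 207 ≈ 1.560; 3 = 417 / 274 ≈ 1.522.
|Δ from 1.414|: 1 0.022; 2 0.146; 3 0.108.

1, 3, 2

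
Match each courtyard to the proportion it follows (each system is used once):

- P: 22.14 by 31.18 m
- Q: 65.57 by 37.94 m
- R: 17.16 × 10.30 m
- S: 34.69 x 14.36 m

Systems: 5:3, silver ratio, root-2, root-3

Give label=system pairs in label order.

P=root-2, Q=root-3, R=5:3, S=silver ratio

Ratios: P ≈ 1.408; Q ≈ 1.728; R ≈ 1.666; S ≈ 2.416.
Targets: 5:3 ≈ 1.667; silver ratio ≈ 2.414; root-2 ≈ 1.414; root-3 ≈ 1.732.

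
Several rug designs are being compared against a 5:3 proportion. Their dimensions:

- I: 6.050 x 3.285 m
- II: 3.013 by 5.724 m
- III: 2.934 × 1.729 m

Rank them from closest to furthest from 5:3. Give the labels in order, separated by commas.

III, I, II

I: 6.050/3.285 ≈ 1.842 → |1.842 − 1.667| = 0.175
II: 5.724/3.013 ≈ 1.900 → |1.900 − 1.667| = 0.233
III: 2.934/1.729 ≈ 1.697 → |1.697 − 1.667| = 0.030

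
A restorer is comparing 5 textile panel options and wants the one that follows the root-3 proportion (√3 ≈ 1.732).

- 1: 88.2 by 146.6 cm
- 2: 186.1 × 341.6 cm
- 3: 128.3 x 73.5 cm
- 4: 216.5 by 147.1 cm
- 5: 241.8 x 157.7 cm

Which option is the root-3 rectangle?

Ratios (long/short): 1 ≈ 1.662; 2 ≈ 1.836; 3 ≈ 1.746; 4 ≈ 1.472; 5 ≈ 1.533.
root-3 ≈ 1.732; option 3 is nearest (Δ 0.014).

3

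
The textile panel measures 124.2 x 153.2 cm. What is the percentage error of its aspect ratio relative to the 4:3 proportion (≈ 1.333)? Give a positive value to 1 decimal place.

7.5%

Ratio = 153.2 / 124.2 ≈ 1.2335.
Ideal 4:3 ≈ 1.3333. |1.2335 − 1.3333| / 1.3333 ≈ 7.49% → 7.5%.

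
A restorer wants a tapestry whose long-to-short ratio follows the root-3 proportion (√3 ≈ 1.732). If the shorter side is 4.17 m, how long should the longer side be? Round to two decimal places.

root-3 ≈ 1.73205.
Longer side = 4.17 × 1.73205 ≈ 7.2226 → 7.22 m.

7.22 m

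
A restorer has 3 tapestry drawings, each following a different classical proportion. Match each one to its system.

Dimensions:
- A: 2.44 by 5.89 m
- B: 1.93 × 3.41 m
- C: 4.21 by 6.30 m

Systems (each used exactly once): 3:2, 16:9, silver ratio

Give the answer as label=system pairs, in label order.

Ratios: A ≈ 2.414; B ≈ 1.767; C ≈ 1.496.
Targets: 3:2 ≈ 1.500; 16:9 ≈ 1.778; silver ratio ≈ 2.414.

A=silver ratio, B=16:9, C=3:2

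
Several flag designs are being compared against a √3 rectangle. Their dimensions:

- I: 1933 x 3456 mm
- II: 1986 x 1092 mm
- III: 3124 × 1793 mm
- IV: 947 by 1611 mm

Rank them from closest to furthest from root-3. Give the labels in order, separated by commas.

I: 3456/1933 ≈ 1.788 → |1.788 − 1.732| = 0.056
II: 1986/1092 ≈ 1.819 → |1.819 − 1.732| = 0.087
III: 3124/1793 ≈ 1.742 → |1.742 − 1.732| = 0.010
IV: 1611/947 ≈ 1.701 → |1.701 − 1.732| = 0.031

III, IV, I, II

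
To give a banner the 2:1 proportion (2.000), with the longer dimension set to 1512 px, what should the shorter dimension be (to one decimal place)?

2:1 = 2.00000.
Shorter side = 1512 ÷ 2.00000 ≈ 756.000 → 756.0 px.

756.0 px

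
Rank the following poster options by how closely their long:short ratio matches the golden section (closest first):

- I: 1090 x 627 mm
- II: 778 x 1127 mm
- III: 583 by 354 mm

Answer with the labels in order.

I: 1090/627 ≈ 1.738 → |1.738 − 1.618| = 0.120
II: 1127/778 ≈ 1.449 → |1.449 − 1.618| = 0.169
III: 583/354 ≈ 1.647 → |1.647 − 1.618| = 0.029

III, I, II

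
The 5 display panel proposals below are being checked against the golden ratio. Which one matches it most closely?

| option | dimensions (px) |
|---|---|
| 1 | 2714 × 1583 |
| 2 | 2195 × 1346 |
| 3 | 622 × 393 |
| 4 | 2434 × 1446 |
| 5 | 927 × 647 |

2

Target golden ratio ≈ 1.618.
1: 1.714 (Δ0.096)  2: 1.631 (Δ0.013)  3: 1.583 (Δ0.035)  4: 1.683 (Δ0.065)  5: 1.433 (Δ0.185)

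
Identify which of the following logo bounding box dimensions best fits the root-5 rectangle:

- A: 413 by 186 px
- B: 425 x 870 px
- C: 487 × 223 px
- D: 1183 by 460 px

A

Ratios (long/short): A ≈ 2.220; B ≈ 2.047; C ≈ 2.184; D ≈ 2.572.
root-5 ≈ 2.236; option A is nearest (Δ 0.016).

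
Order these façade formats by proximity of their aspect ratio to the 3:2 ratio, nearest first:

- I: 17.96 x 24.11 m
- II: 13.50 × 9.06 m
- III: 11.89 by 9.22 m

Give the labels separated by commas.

Ratios: I = 24.11 / 17.96 ≈ 1.342; II = 13.50 / 9.06 ≈ 1.490; III = 11.89 / 9.22 ≈ 1.290.
|Δ from 1.500|: I 0.158; II 0.010; III 0.210.

II, I, III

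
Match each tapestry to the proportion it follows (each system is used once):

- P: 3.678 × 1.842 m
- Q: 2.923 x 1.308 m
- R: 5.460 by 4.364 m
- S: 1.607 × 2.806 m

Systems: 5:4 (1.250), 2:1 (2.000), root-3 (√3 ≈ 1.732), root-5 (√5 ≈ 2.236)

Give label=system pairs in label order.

P = 3.678/1.842 ≈ 1.997 → 2:1 (2.000)
Q = 2.923/1.308 ≈ 2.235 → root-5 (2.236)
R = 5.460/4.364 ≈ 1.251 → 5:4 (1.250)
S = 2.806/1.607 ≈ 1.746 → root-3 (1.732)

P=2:1, Q=root-5, R=5:4, S=root-3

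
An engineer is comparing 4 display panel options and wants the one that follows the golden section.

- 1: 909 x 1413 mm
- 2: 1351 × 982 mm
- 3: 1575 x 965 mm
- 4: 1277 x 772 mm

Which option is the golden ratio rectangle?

3

Target golden ratio ≈ 1.618.
1: 1.554 (Δ0.064)  2: 1.376 (Δ0.242)  3: 1.632 (Δ0.014)  4: 1.654 (Δ0.036)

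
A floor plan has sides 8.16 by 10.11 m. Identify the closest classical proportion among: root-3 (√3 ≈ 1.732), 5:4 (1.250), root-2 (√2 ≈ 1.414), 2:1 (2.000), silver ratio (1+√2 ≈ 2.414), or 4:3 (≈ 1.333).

5:4

10.11/8.16 ≈ 1.239. Nearest candidates are 5:4 (1.250, off by 0.011) and 4:3 (1.333, off by 0.094).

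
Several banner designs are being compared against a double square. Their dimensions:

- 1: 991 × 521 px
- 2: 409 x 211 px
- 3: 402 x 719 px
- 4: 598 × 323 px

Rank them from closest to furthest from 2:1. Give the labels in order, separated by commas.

2, 1, 4, 3

Ratios: 1 = 991 / 521 ≈ 1.902; 2 = 409 / 211 ≈ 1.938; 3 = 719 / 402 ≈ 1.789; 4 = 598 / 323 ≈ 1.851.
|Δ from 2.000|: 1 0.098; 2 0.062; 3 0.211; 4 0.149.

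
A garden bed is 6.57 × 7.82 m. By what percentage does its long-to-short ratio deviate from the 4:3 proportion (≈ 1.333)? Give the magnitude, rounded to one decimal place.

Ratio = 7.82 / 6.57 ≈ 1.1903.
Ideal 4:3 ≈ 1.3333. |1.1903 − 1.3333| / 1.3333 ≈ 10.73% → 10.7%.

10.7%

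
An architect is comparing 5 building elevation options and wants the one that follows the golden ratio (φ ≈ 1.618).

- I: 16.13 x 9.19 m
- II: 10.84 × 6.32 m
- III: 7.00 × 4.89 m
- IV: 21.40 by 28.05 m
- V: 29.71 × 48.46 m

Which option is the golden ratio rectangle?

Target golden ratio ≈ 1.618.
I: 1.755 (Δ0.137)  II: 1.715 (Δ0.097)  III: 1.431 (Δ0.187)  IV: 1.311 (Δ0.307)  V: 1.631 (Δ0.013)

V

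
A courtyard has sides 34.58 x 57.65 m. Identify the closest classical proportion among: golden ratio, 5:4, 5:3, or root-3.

57.65/34.58 ≈ 1.667. Nearest candidates are 5:3 (1.667, off by 0.000) and golden ratio (1.618, off by 0.049).

5:3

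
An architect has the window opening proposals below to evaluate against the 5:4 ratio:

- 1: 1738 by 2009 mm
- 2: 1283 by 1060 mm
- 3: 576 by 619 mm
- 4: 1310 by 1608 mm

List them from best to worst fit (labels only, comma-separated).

4, 2, 1, 3

Ratios: 1 = 2009 / 1738 ≈ 1.156; 2 = 1283 / 1060 ≈ 1.210; 3 = 619 / 576 ≈ 1.075; 4 = 1608 / 1310 ≈ 1.227.
|Δ from 1.250|: 1 0.094; 2 0.040; 3 0.175; 4 0.023.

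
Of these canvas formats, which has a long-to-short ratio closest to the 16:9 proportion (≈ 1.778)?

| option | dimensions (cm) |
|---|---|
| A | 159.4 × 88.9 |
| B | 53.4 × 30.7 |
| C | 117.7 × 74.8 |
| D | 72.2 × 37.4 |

A

Ratios (long/short): A ≈ 1.793; B ≈ 1.739; C ≈ 1.574; D ≈ 1.930.
16:9 ≈ 1.778; option A is nearest (Δ 0.015).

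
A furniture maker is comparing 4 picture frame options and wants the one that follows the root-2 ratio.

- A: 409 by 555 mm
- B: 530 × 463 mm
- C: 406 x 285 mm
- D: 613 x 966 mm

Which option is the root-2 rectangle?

Target root-2 ≈ 1.414.
A: 1.357 (Δ0.057)  B: 1.145 (Δ0.269)  C: 1.425 (Δ0.011)  D: 1.576 (Δ0.162)

C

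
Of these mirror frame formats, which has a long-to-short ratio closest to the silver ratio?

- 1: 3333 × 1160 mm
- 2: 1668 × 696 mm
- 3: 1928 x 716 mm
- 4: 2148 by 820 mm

2

Target silver ratio ≈ 2.414.
1: 2.873 (Δ0.459)  2: 2.397 (Δ0.017)  3: 2.693 (Δ0.279)  4: 2.620 (Δ0.206)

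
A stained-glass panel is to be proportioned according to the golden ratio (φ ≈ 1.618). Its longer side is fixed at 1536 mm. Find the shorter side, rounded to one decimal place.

golden ratio ≈ 1.61803.
Shorter side = 1536 ÷ 1.61803 ≈ 949.303 → 949.3 mm.

949.3 mm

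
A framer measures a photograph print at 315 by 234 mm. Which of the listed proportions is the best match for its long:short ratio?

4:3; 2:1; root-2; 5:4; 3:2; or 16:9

4:3

315/234 ≈ 1.346. Nearest candidates are 4:3 (1.333, off by 0.013) and root-2 (1.414, off by 0.068).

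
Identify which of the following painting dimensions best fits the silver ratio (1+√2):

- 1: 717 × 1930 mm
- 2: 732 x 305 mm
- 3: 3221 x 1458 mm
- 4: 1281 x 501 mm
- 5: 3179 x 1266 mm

Ratios (long/short): 1 ≈ 2.692; 2 ≈ 2.400; 3 ≈ 2.209; 4 ≈ 2.557; 5 ≈ 2.511.
silver ratio ≈ 2.414; option 2 is nearest (Δ 0.014).

2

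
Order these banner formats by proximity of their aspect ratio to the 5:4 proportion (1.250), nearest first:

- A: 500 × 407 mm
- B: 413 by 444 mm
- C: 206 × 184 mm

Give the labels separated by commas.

A, C, B

A: 500/407 ≈ 1.229 → |1.229 − 1.250| = 0.021
B: 444/413 ≈ 1.075 → |1.075 − 1.250| = 0.175
C: 206/184 ≈ 1.120 → |1.120 − 1.250| = 0.130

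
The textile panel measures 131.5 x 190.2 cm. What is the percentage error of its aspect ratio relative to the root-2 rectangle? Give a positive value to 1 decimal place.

2.3%

Ratio = 190.2 / 131.5 ≈ 1.4464.
Ideal root-2 ≈ 1.4142. |1.4464 − 1.4142| / 1.4142 ≈ 2.28% → 2.3%.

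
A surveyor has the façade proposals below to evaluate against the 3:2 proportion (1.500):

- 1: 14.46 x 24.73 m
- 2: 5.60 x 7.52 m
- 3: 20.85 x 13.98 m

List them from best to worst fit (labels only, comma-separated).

3, 2, 1

1: 24.73/14.46 ≈ 1.710 → |1.710 − 1.500| = 0.210
2: 7.52/5.60 ≈ 1.343 → |1.343 − 1.500| = 0.157
3: 20.85/13.98 ≈ 1.491 → |1.491 − 1.500| = 0.009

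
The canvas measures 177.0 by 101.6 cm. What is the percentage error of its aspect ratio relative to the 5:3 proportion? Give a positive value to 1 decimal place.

Ratio = 177.0 / 101.6 ≈ 1.7421.
Ideal 5:3 ≈ 1.6667. |1.7421 − 1.6667| / 1.6667 ≈ 4.52% → 4.5%.

4.5%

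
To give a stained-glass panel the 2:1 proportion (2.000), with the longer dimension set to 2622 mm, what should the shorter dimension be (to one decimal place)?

1311.0 mm

2:1 = 2.00000.
Shorter side = 2622 ÷ 2.00000 ≈ 1311.000 → 1311.0 mm.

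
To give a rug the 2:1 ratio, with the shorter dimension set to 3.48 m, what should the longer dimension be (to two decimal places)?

6.96 m

2:1 = 2.00000.
Longer side = 3.48 × 2.00000 ≈ 6.9600 → 6.96 m.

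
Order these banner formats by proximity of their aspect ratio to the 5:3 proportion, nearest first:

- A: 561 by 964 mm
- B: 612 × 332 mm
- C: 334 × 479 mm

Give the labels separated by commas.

A, B, C

Ratios: A = 964 / 561 ≈ 1.718; B = 612 / 332 ≈ 1.843; C = 479 / 334 ≈ 1.434.
|Δ from 1.667|: A 0.051; B 0.176; C 0.233.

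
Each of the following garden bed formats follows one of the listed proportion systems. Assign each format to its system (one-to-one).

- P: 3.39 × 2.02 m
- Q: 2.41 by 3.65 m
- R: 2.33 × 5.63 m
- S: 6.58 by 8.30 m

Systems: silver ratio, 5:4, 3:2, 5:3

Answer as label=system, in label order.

P=5:3, Q=3:2, R=silver ratio, S=5:4

Ratios: P ≈ 1.678; Q ≈ 1.515; R ≈ 2.416; S ≈ 1.261.
Targets: silver ratio ≈ 2.414; 5:4 ≈ 1.250; 3:2 ≈ 1.500; 5:3 ≈ 1.667.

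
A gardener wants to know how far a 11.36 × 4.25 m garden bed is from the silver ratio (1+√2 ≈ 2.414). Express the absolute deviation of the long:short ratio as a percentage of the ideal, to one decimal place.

Ratio = 11.36 / 4.25 ≈ 2.6729.
Ideal silver ratio ≈ 2.4142. |2.6729 − 2.4142| / 2.4142 ≈ 10.72% → 10.7%.

10.7%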